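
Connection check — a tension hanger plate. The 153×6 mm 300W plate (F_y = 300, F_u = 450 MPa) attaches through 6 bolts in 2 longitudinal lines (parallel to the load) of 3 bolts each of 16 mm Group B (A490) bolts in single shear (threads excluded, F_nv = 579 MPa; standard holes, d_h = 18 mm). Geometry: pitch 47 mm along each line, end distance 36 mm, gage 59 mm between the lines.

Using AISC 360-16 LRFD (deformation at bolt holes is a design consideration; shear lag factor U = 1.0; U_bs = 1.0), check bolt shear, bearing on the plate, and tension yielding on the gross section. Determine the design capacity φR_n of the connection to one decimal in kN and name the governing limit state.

Bolt shear: A_b = π(16)²/4 = 201.06 mm². φR_n = 0.75 × 579 × 201.06 × 6 × 1 = 523.9 kN.
Bearing (6 mm plate, F_u = 450 MPa): end bolts L_c = 36 − 18/2 = 27, R_n = min(1.2×27×6×450, 2.4×16×6×450) = 87.48 kN/bolt; interior L_c = 47 − 18 = 29, R_n = 93.96 kN/bolt. φR_n = 0.75 × (2×87.48 + 4×93.96) = 413.1 kN.
Tension yield (gross): A_g = 153×6 = 918 mm². φR_n = 0.90 × 300 × 918 = 247.9 kN.
Governing: min(523.9, 413.1, 247.9) = 247.9 kN → gross-section yield.

247.9 kN (gross-section yield governs)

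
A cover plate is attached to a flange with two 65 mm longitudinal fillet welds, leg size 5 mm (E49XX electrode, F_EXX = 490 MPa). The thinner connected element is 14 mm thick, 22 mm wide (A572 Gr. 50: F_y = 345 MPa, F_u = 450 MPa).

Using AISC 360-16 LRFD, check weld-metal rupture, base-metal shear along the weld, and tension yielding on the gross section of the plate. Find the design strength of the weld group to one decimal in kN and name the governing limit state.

95.6 kN (gross-section yield governs)

Weld metal: throat = 0.707×5 = 3.535 mm, L = 2×65 = 130 mm. φR_n = 0.75 × 0.6 × 490 × 3.535 × 130 = 101.3 kN.
Base metal shear (14 mm plate): yield φR_n = 1.0×0.6×345×14×130 = 376.7 kN; rupture φR_n = 0.75×0.6×450×14×130 = 368.6 kN; take 368.6 kN (rupture).
Tension yield (gross): A_g = 22×14 = 308 mm². φR_n = 0.90 × 345 × 308 = 95.6 kN.
Governing: min(101.3, 368.6, 95.6) = 95.6 kN → gross-section yield.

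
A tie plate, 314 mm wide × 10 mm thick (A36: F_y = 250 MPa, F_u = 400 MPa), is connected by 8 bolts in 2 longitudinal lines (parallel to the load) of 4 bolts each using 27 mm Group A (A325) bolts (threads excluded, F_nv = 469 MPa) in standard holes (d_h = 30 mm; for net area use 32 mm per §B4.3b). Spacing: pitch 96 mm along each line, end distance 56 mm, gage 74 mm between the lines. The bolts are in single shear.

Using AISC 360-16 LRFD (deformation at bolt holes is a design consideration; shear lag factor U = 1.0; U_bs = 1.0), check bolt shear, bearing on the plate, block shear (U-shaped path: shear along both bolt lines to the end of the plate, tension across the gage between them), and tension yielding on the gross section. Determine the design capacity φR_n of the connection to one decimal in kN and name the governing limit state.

Bolt shear: A_b = π(27)²/4 = 572.56 mm². φR_n = 0.75 × 469 × 572.56 × 8 × 1 = 1611.2 kN.
Bearing (10 mm plate, F_u = 400 MPa): end bolts L_c = 56 − 30/2 = 41, R_n = min(1.2×41×10×400, 2.4×27×10×400) = 196.8 kN/bolt; interior L_c = 96 − 30 = 66, R_n = 259.2 kN/bolt. φR_n = 0.75 × (2×196.8 + 6×259.2) = 1461.6 kN.
Block shear: shear path 2×[56+3×96] = 2×344 mm, A_gv = 6880, A_nv = 2×(344 − 3.5×32)×10 = 4640 mm²; tension across gage: (74 − 1×32)×10 = 420 mm². R_n = min(0.6×400×4640, 0.6×250×6880) + 1.0×400×420 = min(1113.6, 1032) + 168 = 1200 kN. φR_n = 0.75 × 1200 = 900.0 kN.
Tension yield (gross): A_g = 314×10 = 3140 mm². φR_n = 0.90 × 250 × 3140 = 706.5 kN.
Governing: min(1611.2, 1461.6, 900.0, 706.5) = 706.5 kN → gross-section yield.

706.5 kN (gross-section yield governs)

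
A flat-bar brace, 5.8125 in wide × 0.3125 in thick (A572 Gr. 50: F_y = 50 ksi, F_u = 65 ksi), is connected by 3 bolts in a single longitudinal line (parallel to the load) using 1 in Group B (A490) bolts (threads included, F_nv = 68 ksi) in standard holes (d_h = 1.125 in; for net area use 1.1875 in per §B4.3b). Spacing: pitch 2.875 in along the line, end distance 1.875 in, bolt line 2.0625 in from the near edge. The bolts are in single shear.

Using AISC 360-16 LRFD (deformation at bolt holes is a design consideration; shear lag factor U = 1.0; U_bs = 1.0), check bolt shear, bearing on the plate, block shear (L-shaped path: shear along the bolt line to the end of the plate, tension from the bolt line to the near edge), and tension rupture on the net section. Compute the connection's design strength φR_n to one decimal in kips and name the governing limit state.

64.9 kips (block shear governs)

Bolt shear: A_b = π(1)²/4 = 0.7854 in². φR_n = 0.75 × 68 × 0.7854 × 3 × 1 = 120.2 kips.
Bearing (0.3125 in plate, F_u = 65 ksi): end bolts L_c = 1.875 − 1.125/2 = 1.3125, R_n = min(1.2×1.3125×0.3125×65, 2.4×1×0.3125×65) = 31.992 kips/bolt; interior L_c = 2.875 − 1.125 = 1.75, R_n = 42.656 kips/bolt. φR_n = 0.75 × (1×31.992 + 2×42.656) = 88.0 kips.
Block shear: shear path 1×[1.875+2×2.875] = 1×7.625 in, A_gv = 2.3828, A_nv = 1×(7.625 − 2.5×1.1875)×0.3125 = 1.4551 in²; tension to near edge: (2.0625 − 0.5×1.1875)×0.3125 = 0.45898 in². R_n = min(0.6×65×1.4551, 0.6×50×2.3828) + 1.0×65×0.45898 = min(56.749, 71.484) + 29.834 = 86.583 kips. φR_n = 0.75 × 86.583 = 64.9 kips.
Tension rupture (net): A_n = (5.8125 − 1×1.1875)×0.3125 = 1.4453 in² (U = 1.0, A_e = A_n). φR_n = 0.75 × 65 × 1.4453 = 70.5 kips.
Governing: min(120.2, 88.0, 64.9, 70.5) = 64.9 kips → block shear.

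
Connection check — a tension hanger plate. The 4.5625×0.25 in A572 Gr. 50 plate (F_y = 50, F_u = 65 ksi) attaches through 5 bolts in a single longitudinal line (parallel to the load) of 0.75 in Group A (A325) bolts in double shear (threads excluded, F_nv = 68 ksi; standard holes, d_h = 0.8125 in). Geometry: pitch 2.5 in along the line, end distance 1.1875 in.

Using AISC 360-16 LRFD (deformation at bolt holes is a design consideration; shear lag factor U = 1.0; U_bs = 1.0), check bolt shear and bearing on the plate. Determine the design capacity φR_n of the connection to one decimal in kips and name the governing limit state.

Bolt shear: A_b = π(0.75)²/4 = 0.44179 in². φR_n = 0.75 × 68 × 0.44179 × 5 × 2 = 225.3 kips.
Bearing (0.25 in plate, F_u = 65 ksi): end bolts L_c = 1.1875 − 0.8125/2 = 0.78125, R_n = min(1.2×0.78125×0.25×65, 2.4×0.75×0.25×65) = 15.234 kips/bolt; interior L_c = 2.5 − 0.8125 = 1.6875, R_n = 29.25 kips/bolt. φR_n = 0.75 × (1×15.234 + 4×29.25) = 99.2 kips.
Governing: min(225.3, 99.2) = 99.2 kips → bearing.

99.2 kips (bearing governs)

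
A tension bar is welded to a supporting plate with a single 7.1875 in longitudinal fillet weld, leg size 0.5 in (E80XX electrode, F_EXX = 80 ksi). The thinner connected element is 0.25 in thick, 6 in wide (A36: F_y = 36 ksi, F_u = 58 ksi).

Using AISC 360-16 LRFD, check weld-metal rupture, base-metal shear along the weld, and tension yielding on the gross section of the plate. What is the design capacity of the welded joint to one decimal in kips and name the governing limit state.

Weld metal: throat = 0.707×0.5 = 0.3535 in, L = 7.1875 in. φR_n = 0.75 × 0.6 × 80 × 0.3535 × 7.1875 = 91.5 kips.
Base metal shear (0.25 in plate): yield φR_n = 1.0×0.6×36×0.25×7.1875 = 38.8 kips; rupture φR_n = 0.75×0.6×58×0.25×7.1875 = 46.9 kips; take 38.8 kips (yield).
Tension yield (gross): A_g = 6×0.25 = 1.5 in². φR_n = 0.90 × 36 × 1.5 = 48.6 kips.
Governing: min(91.5, 38.8, 48.6) = 38.8 kips → base-metal shear.

38.8 kips (base-metal shear governs)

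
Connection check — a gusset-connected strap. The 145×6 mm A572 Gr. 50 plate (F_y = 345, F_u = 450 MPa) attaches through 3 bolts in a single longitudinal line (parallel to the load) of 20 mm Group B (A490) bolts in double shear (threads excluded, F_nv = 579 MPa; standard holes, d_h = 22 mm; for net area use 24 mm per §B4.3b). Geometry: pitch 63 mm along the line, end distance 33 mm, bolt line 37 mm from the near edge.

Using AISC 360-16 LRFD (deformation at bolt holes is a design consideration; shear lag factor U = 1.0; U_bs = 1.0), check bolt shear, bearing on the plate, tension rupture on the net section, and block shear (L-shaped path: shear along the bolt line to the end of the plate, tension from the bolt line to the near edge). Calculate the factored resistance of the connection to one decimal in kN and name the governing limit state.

Bolt shear: A_b = π(20)²/4 = 314.16 mm². φR_n = 0.75 × 579 × 314.16 × 3 × 2 = 818.5 kN.
Bearing (6 mm plate, F_u = 450 MPa): end bolts L_c = 33 − 22/2 = 22, R_n = min(1.2×22×6×450, 2.4×20×6×450) = 71.28 kN/bolt; interior L_c = 63 − 22 = 41, R_n = 129.6 kN/bolt. φR_n = 0.75 × (1×71.28 + 2×129.6) = 247.9 kN.
Tension rupture (net): A_n = (145 − 1×24)×6 = 726 mm² (U = 1.0, A_e = A_n). φR_n = 0.75 × 450 × 726 = 245.0 kN.
Block shear: shear path 1×[33+2×63] = 1×159 mm, A_gv = 954, A_nv = 1×(159 − 2.5×24)×6 = 594 mm²; tension to near edge: (37 − 0.5×24)×6 = 150 mm². R_n = min(0.6×450×594, 0.6×345×954) + 1.0×450×150 = min(160.38, 197.48) + 67.5 = 227.88 kN. φR_n = 0.75 × 227.88 = 170.9 kN.
Governing: min(818.5, 247.9, 245.0, 170.9) = 170.9 kN → block shear.

170.9 kN (block shear governs)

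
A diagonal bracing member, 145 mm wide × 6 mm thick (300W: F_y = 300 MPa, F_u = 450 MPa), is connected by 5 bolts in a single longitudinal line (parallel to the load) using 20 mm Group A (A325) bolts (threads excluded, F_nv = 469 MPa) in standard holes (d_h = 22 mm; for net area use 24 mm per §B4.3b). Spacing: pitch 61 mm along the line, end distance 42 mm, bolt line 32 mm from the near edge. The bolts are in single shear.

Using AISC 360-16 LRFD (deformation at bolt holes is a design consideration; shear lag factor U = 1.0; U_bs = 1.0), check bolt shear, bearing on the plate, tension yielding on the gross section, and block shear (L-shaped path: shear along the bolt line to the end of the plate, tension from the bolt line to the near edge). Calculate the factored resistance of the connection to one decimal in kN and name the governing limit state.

234.9 kN (gross-section yield governs)

Bolt shear: A_b = π(20)²/4 = 314.16 mm². φR_n = 0.75 × 469 × 314.16 × 5 × 1 = 552.5 kN.
Bearing (6 mm plate, F_u = 450 MPa): end bolts L_c = 42 − 22/2 = 31, R_n = min(1.2×31×6×450, 2.4×20×6×450) = 100.44 kN/bolt; interior L_c = 61 − 22 = 39, R_n = 126.36 kN/bolt. φR_n = 0.75 × (1×100.44 + 4×126.36) = 454.4 kN.
Tension yield (gross): A_g = 145×6 = 870 mm². φR_n = 0.90 × 300 × 870 = 234.9 kN.
Block shear: shear path 1×[42+4×61] = 1×286 mm, A_gv = 1716, A_nv = 1×(286 − 4.5×24)×6 = 1068 mm²; tension to near edge: (32 − 0.5×24)×6 = 120 mm². R_n = min(0.6×450×1068, 0.6×300×1716) + 1.0×450×120 = min(288.36, 308.88) + 54 = 342.36 kN. φR_n = 0.75 × 342.36 = 256.8 kN.
Governing: min(552.5, 454.4, 234.9, 256.8) = 234.9 kN → gross-section yield.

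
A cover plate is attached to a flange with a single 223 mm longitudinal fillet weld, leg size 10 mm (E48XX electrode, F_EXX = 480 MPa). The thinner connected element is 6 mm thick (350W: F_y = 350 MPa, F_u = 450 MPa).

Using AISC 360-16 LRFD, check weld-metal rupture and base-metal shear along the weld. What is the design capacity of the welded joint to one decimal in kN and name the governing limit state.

270.9 kN (base-metal shear governs)

Weld metal: throat = 0.707×10 = 7.07 mm, L = 223 mm. φR_n = 0.75 × 0.6 × 480 × 7.07 × 223 = 340.5 kN.
Base metal shear (6 mm plate): yield φR_n = 1.0×0.6×350×6×223 = 281.0 kN; rupture φR_n = 0.75×0.6×450×6×223 = 270.9 kN; take 270.9 kN (rupture).
Governing: min(340.5, 270.9) = 270.9 kN → base-metal shear.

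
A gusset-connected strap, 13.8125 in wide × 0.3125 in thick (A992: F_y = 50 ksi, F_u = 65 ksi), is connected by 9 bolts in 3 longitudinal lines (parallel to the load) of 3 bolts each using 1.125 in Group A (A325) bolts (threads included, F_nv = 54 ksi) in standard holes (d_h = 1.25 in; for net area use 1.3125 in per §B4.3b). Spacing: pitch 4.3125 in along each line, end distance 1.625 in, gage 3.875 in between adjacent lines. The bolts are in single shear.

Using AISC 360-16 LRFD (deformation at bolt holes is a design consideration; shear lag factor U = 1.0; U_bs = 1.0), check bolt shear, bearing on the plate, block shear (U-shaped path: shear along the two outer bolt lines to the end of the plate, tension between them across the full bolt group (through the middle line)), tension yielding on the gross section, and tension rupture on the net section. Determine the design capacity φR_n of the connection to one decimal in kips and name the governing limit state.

Bolt shear: A_b = π(1.125)²/4 = 0.99402 in². φR_n = 0.75 × 54 × 0.99402 × 9 × 1 = 362.3 kips.
Bearing (0.3125 in plate, F_u = 65 ksi): end bolts L_c = 1.625 − 1.25/2 = 1, R_n = min(1.2×1×0.3125×65, 2.4×1.125×0.3125×65) = 24.375 kips/bolt; interior L_c = 4.3125 − 1.25 = 3.0625, R_n = 54.844 kips/bolt. φR_n = 0.75 × (3×24.375 + 6×54.844) = 301.6 kips.
Block shear: shear path 2×[1.625+2×4.3125] = 2×10.25 in, A_gv = 6.4063, A_nv = 2×(10.25 − 2.5×1.3125)×0.3125 = 4.3555 in²; tension across gage: (7.75 − 2×1.3125)×0.3125 = 1.6016 in². R_n = min(0.6×65×4.3555, 0.6×50×6.4063) + 1.0×65×1.6016 = min(169.86, 192.19) + 104.1 = 273.96 kips. φR_n = 0.75 × 273.96 = 205.5 kips.
Tension yield (gross): A_g = 13.8125×0.3125 = 4.3164 in². φR_n = 0.90 × 50 × 4.3164 = 194.2 kips.
Tension rupture (net): A_n = (13.8125 − 3×1.3125)×0.3125 = 3.0859 in² (U = 1.0, A_e = A_n). φR_n = 0.75 × 65 × 3.0859 = 150.4 kips.
Governing: min(362.3, 301.6, 205.5, 194.2, 150.4) = 150.4 kips → net-section rupture.

150.4 kips (net-section rupture governs)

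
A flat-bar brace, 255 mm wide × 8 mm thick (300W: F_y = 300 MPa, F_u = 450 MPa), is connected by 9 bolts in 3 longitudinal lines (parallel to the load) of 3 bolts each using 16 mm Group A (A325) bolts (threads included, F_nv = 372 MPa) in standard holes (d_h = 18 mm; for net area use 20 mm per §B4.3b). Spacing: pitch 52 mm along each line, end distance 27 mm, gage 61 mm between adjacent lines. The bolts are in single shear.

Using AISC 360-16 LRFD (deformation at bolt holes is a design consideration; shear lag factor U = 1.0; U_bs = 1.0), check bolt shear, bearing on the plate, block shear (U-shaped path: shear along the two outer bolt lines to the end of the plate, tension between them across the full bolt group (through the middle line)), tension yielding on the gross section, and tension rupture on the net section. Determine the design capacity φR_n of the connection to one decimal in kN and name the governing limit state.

Bolt shear: A_b = π(16)²/4 = 201.06 mm². φR_n = 0.75 × 372 × 201.06 × 9 × 1 = 504.9 kN.
Bearing (8 mm plate, F_u = 450 MPa): end bolts L_c = 27 − 18/2 = 18, R_n = min(1.2×18×8×450, 2.4×16×8×450) = 77.76 kN/bolt; interior L_c = 52 − 18 = 34, R_n = 138.24 kN/bolt. φR_n = 0.75 × (3×77.76 + 6×138.24) = 797.0 kN.
Block shear: shear path 2×[27+2×52] = 2×131 mm, A_gv = 2096, A_nv = 2×(131 − 2.5×20)×8 = 1296 mm²; tension across gage: (122 − 2×20)×8 = 656 mm². R_n = min(0.6×450×1296, 0.6×300×2096) + 1.0×450×656 = min(349.92, 377.28) + 295.2 = 645.12 kN. φR_n = 0.75 × 645.12 = 483.8 kN.
Tension yield (gross): A_g = 255×8 = 2040 mm². φR_n = 0.90 × 300 × 2040 = 550.8 kN.
Tension rupture (net): A_n = (255 − 3×20)×8 = 1560 mm² (U = 1.0, A_e = A_n). φR_n = 0.75 × 450 × 1560 = 526.5 kN.
Governing: min(504.9, 797.0, 483.8, 550.8, 526.5) = 483.8 kN → block shear.

483.8 kN (block shear governs)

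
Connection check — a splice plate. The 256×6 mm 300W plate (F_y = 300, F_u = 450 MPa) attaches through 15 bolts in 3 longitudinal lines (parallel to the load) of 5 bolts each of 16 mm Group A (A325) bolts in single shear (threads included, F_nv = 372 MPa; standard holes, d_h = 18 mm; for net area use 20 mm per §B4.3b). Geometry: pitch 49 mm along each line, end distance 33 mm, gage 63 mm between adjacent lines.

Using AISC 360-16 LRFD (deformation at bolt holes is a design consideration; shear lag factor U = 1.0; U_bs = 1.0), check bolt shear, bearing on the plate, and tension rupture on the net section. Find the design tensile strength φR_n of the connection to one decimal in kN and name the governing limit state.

396.9 kN (net-section rupture governs)

Bolt shear: A_b = π(16)²/4 = 201.06 mm². φR_n = 0.75 × 372 × 201.06 × 15 × 1 = 841.4 kN.
Bearing (6 mm plate, F_u = 450 MPa): end bolts L_c = 33 − 18/2 = 24, R_n = min(1.2×24×6×450, 2.4×16×6×450) = 77.76 kN/bolt; interior L_c = 49 − 18 = 31, R_n = 100.44 kN/bolt. φR_n = 0.75 × (3×77.76 + 12×100.44) = 1078.9 kN.
Tension rupture (net): A_n = (256 − 3×20)×6 = 1176 mm² (U = 1.0, A_e = A_n). φR_n = 0.75 × 450 × 1176 = 396.9 kN.
Governing: min(841.4, 1078.9, 396.9) = 396.9 kN → net-section rupture.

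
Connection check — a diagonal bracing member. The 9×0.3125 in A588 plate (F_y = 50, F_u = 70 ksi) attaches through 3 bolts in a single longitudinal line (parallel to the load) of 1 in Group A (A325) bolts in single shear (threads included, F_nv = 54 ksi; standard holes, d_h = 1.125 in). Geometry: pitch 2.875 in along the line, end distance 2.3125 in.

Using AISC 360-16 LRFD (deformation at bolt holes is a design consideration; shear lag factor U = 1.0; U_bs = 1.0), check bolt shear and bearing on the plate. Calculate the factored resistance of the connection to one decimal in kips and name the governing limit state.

95.4 kips (bolt shear governs)

Bolt shear: A_b = π(1)²/4 = 0.7854 in². φR_n = 0.75 × 54 × 0.7854 × 3 × 1 = 95.4 kips.
Bearing (0.3125 in plate, F_u = 70 ksi): end bolts L_c = 2.3125 − 1.125/2 = 1.75, R_n = min(1.2×1.75×0.3125×70, 2.4×1×0.3125×70) = 45.938 kips/bolt; interior L_c = 2.875 − 1.125 = 1.75, R_n = 45.938 kips/bolt. φR_n = 0.75 × (1×45.938 + 2×45.938) = 103.4 kips.
Governing: min(95.4, 103.4) = 95.4 kips → bolt shear.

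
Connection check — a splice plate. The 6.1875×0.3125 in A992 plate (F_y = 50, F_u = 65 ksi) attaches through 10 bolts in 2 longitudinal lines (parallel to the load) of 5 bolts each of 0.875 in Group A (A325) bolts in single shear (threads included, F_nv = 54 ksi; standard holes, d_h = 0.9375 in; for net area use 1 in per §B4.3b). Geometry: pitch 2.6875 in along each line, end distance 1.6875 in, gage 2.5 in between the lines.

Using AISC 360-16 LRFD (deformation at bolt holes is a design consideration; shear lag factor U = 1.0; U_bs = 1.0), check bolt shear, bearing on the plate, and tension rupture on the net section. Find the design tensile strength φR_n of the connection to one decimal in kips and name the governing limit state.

63.8 kips (net-section rupture governs)

Bolt shear: A_b = π(0.875)²/4 = 0.60132 in². φR_n = 0.75 × 54 × 0.60132 × 10 × 1 = 243.5 kips.
Bearing (0.3125 in plate, F_u = 65 ksi): end bolts L_c = 1.6875 − 0.9375/2 = 1.21875, R_n = min(1.2×1.21875×0.3125×65, 2.4×0.875×0.3125×65) = 29.707 kips/bolt; interior L_c = 2.6875 − 0.9375 = 1.75, R_n = 42.656 kips/bolt. φR_n = 0.75 × (2×29.707 + 8×42.656) = 300.5 kips.
Tension rupture (net): A_n = (6.1875 − 2×1)×0.3125 = 1.3086 in² (U = 1.0, A_e = A_n). φR_n = 0.75 × 65 × 1.3086 = 63.8 kips.
Governing: min(243.5, 300.5, 63.8) = 63.8 kips → net-section rupture.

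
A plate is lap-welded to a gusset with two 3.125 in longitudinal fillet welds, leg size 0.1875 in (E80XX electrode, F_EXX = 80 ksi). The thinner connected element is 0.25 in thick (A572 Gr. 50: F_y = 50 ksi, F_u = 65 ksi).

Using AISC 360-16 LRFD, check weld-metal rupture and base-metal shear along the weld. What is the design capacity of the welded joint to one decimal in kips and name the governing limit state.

29.8 kips (weld metal governs)

Weld metal: throat = 0.707×0.1875 = 0.13256 in, L = 2×3.125 = 6.25 in. φR_n = 0.75 × 0.6 × 80 × 0.13256 × 6.25 = 29.8 kips.
Base metal shear (0.25 in plate): yield φR_n = 1.0×0.6×50×0.25×6.25 = 46.9 kips; rupture φR_n = 0.75×0.6×65×0.25×6.25 = 45.7 kips; take 45.7 kips (rupture).
Governing: min(29.8, 45.7) = 29.8 kips → weld metal.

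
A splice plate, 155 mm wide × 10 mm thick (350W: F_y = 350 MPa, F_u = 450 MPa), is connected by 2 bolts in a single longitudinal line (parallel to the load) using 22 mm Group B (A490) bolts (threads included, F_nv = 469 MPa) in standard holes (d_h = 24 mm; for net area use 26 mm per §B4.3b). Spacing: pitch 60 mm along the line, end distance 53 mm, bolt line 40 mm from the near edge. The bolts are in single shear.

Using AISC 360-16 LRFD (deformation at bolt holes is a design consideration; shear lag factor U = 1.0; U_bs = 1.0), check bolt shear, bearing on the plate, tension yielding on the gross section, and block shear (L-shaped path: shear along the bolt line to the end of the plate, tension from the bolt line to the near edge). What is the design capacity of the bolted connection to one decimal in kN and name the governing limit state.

241.0 kN (block shear governs)

Bolt shear: A_b = π(22)²/4 = 380.13 mm². φR_n = 0.75 × 469 × 380.13 × 2 × 1 = 267.4 kN.
Bearing (10 mm plate, F_u = 450 MPa): end bolts L_c = 53 − 24/2 = 41, R_n = min(1.2×41×10×450, 2.4×22×10×450) = 221.4 kN/bolt; interior L_c = 60 − 24 = 36, R_n = 194.4 kN/bolt. φR_n = 0.75 × (1×221.4 + 1×194.4) = 311.9 kN.
Tension yield (gross): A_g = 155×10 = 1550 mm². φR_n = 0.90 × 350 × 1550 = 488.3 kN.
Block shear: shear path 1×[53+1×60] = 1×113 mm, A_gv = 1130, A_nv = 1×(113 − 1.5×26)×10 = 740 mm²; tension to near edge: (40 − 0.5×26)×10 = 270 mm². R_n = min(0.6×450×740, 0.6×350×1130) + 1.0×450×270 = min(199.8, 237.3) + 121.5 = 321.3 kN. φR_n = 0.75 × 321.3 = 241.0 kN.
Governing: min(267.4, 311.9, 488.3, 241.0) = 241.0 kN → block shear.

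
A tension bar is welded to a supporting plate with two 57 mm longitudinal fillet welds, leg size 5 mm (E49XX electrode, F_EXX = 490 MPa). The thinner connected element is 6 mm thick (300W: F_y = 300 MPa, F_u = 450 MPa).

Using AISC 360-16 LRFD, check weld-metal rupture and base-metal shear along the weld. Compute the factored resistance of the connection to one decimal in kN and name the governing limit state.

88.9 kN (weld metal governs)

Weld metal: throat = 0.707×5 = 3.535 mm, L = 2×57 = 114 mm. φR_n = 0.75 × 0.6 × 490 × 3.535 × 114 = 88.9 kN.
Base metal shear (6 mm plate): yield φR_n = 1.0×0.6×300×6×114 = 123.1 kN; rupture φR_n = 0.75×0.6×450×6×114 = 138.5 kN; take 123.1 kN (yield).
Governing: min(88.9, 123.1) = 88.9 kN → weld metal.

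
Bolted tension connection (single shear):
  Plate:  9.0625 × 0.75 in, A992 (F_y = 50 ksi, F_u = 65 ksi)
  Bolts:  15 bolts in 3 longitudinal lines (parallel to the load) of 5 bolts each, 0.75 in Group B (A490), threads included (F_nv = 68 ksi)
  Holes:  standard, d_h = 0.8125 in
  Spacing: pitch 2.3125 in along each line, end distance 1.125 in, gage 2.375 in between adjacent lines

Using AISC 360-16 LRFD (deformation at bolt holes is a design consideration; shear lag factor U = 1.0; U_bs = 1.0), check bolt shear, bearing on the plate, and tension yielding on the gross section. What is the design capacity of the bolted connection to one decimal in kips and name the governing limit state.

Bolt shear: A_b = π(0.75)²/4 = 0.44179 in². φR_n = 0.75 × 68 × 0.44179 × 15 × 1 = 338.0 kips.
Bearing (0.75 in plate, F_u = 65 ksi): end bolts L_c = 1.125 − 0.8125/2 = 0.71875, R_n = min(1.2×0.71875×0.75×65, 2.4×0.75×0.75×65) = 42.047 kips/bolt; interior L_c = 2.3125 − 0.8125 = 1.5, R_n = 87.75 kips/bolt. φR_n = 0.75 × (3×42.047 + 12×87.75) = 884.4 kips.
Tension yield (gross): A_g = 9.0625×0.75 = 6.7969 in². φR_n = 0.90 × 50 × 6.7969 = 305.9 kips.
Governing: min(338.0, 884.4, 305.9) = 305.9 kips → gross-section yield.

305.9 kips (gross-section yield governs)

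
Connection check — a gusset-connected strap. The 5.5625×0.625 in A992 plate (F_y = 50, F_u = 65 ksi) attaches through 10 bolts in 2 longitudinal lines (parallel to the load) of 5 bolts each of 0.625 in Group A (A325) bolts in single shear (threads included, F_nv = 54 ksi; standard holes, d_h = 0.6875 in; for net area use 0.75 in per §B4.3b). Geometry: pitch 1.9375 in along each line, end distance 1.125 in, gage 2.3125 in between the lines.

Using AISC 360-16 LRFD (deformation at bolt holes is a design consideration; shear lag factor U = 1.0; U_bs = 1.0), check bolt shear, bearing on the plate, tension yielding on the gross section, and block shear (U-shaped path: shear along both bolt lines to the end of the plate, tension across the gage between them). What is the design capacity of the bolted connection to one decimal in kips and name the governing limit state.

Bolt shear: A_b = π(0.625)²/4 = 0.3068 in². φR_n = 0.75 × 54 × 0.3068 × 10 × 1 = 124.3 kips.
Bearing (0.625 in plate, F_u = 65 ksi): end bolts L_c = 1.125 − 0.6875/2 = 0.78125, R_n = min(1.2×0.78125×0.625×65, 2.4×0.625×0.625×65) = 38.086 kips/bolt; interior L_c = 1.9375 − 0.6875 = 1.25, R_n = 60.938 kips/bolt. φR_n = 0.75 × (2×38.086 + 8×60.938) = 422.8 kips.
Tension yield (gross): A_g = 5.5625×0.625 = 3.4766 in². φR_n = 0.90 × 50 × 3.4766 = 156.4 kips.
Block shear: shear path 2×[1.125+4×1.9375] = 2×8.875 in, A_gv = 11.094, A_nv = 2×(8.875 − 4.5×0.75)×0.625 = 6.875 in²; tension across gage: (2.3125 − 1×0.75)×0.625 = 0.97656 in². R_n = min(0.6×65×6.875, 0.6×50×11.094) + 1.0×65×0.97656 = min(268.13, 332.82) + 63.476 = 331.61 kips. φR_n = 0.75 × 331.61 = 248.7 kips.
Governing: min(124.3, 422.8, 156.4, 248.7) = 124.3 kips → bolt shear.

124.3 kips (bolt shear governs)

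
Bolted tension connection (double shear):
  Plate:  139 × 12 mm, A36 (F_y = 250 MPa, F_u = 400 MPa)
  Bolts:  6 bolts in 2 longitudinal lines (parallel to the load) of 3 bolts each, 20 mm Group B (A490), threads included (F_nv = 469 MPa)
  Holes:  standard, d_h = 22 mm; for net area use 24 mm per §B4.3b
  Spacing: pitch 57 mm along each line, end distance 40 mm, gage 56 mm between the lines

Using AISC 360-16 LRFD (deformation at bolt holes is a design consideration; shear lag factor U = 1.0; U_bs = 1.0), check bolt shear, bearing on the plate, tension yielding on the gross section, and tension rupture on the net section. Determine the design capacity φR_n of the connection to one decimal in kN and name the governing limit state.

327.6 kN (net-section rupture governs)

Bolt shear: A_b = π(20)²/4 = 314.16 mm². φR_n = 0.75 × 469 × 314.16 × 6 × 2 = 1326.1 kN.
Bearing (12 mm plate, F_u = 400 MPa): end bolts L_c = 40 − 22/2 = 29, R_n = min(1.2×29×12×400, 2.4×20×12×400) = 167.04 kN/bolt; interior L_c = 57 − 22 = 35, R_n = 201.6 kN/bolt. φR_n = 0.75 × (2×167.04 + 4×201.6) = 855.4 kN.
Tension yield (gross): A_g = 139×12 = 1668 mm². φR_n = 0.90 × 250 × 1668 = 375.3 kN.
Tension rupture (net): A_n = (139 − 2×24)×12 = 1092 mm² (U = 1.0, A_e = A_n). φR_n = 0.75 × 400 × 1092 = 327.6 kN.
Governing: min(1326.1, 855.4, 375.3, 327.6) = 327.6 kN → net-section rupture.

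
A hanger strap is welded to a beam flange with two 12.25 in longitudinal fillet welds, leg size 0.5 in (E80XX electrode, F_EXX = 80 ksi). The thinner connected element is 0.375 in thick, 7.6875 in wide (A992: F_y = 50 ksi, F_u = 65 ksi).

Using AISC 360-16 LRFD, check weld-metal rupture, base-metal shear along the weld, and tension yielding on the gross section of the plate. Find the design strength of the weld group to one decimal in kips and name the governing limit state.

129.7 kips (gross-section yield governs)

Weld metal: throat = 0.707×0.5 = 0.3535 in, L = 2×12.25 = 24.5 in. φR_n = 0.75 × 0.6 × 80 × 0.3535 × 24.5 = 311.8 kips.
Base metal shear (0.375 in plate): yield φR_n = 1.0×0.6×50×0.375×24.5 = 275.6 kips; rupture φR_n = 0.75×0.6×65×0.375×24.5 = 268.7 kips; take 268.7 kips (rupture).
Tension yield (gross): A_g = 7.6875×0.375 = 2.8828 in². φR_n = 0.90 × 50 × 2.8828 = 129.7 kips.
Governing: min(311.8, 268.7, 129.7) = 129.7 kips → gross-section yield.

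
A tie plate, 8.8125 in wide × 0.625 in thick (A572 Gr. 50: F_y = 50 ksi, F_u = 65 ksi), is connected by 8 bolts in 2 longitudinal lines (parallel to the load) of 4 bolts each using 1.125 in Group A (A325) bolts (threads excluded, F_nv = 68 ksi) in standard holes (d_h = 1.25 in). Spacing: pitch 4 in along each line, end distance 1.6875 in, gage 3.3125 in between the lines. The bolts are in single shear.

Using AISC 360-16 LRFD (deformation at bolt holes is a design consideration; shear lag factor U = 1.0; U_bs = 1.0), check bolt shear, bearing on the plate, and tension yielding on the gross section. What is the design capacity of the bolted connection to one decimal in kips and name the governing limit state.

Bolt shear: A_b = π(1.125)²/4 = 0.99402 in². φR_n = 0.75 × 68 × 0.99402 × 8 × 1 = 405.6 kips.
Bearing (0.625 in plate, F_u = 65 ksi): end bolts L_c = 1.6875 − 1.25/2 = 1.0625, R_n = min(1.2×1.0625×0.625×65, 2.4×1.125×0.625×65) = 51.797 kips/bolt; interior L_c = 4 − 1.25 = 2.75, R_n = 109.69 kips/bolt. φR_n = 0.75 × (2×51.797 + 6×109.69) = 571.3 kips.
Tension yield (gross): A_g = 8.8125×0.625 = 5.5078 in². φR_n = 0.90 × 50 × 5.5078 = 247.9 kips.
Governing: min(405.6, 571.3, 247.9) = 247.9 kips → gross-section yield.

247.9 kips (gross-section yield governs)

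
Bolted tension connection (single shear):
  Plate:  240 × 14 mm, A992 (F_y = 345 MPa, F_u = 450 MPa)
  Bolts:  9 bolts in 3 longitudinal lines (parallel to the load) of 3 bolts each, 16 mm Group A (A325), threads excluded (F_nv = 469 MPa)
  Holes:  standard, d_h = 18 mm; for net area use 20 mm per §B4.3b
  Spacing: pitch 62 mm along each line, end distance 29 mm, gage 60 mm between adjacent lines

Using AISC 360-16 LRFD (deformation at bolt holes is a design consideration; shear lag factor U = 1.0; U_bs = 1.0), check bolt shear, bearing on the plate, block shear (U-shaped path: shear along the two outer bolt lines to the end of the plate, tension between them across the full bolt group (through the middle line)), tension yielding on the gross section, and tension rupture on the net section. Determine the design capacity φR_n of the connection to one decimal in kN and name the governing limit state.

Bolt shear: A_b = π(16)²/4 = 201.06 mm². φR_n = 0.75 × 469 × 201.06 × 9 × 1 = 636.5 kN.
Bearing (14 mm plate, F_u = 450 MPa): end bolts L_c = 29 − 18/2 = 20, R_n = min(1.2×20×14×450, 2.4×16×14×450) = 151.2 kN/bolt; interior L_c = 62 − 18 = 44, R_n = 241.92 kN/bolt. φR_n = 0.75 × (3×151.2 + 6×241.92) = 1428.8 kN.
Block shear: shear path 2×[29+2×62] = 2×153 mm, A_gv = 4284, A_nv = 2×(153 − 2.5×20)×14 = 2884 mm²; tension across gage: (120 − 2×20)×14 = 1120 mm². R_n = min(0.6×450×2884, 0.6×345×4284) + 1.0×450×1120 = min(778.68, 886.79) + 504 = 1282.7 kN. φR_n = 0.75 × 1282.7 = 962.0 kN.
Tension yield (gross): A_g = 240×14 = 3360 mm². φR_n = 0.90 × 345 × 3360 = 1043.3 kN.
Tension rupture (net): A_n = (240 − 3×20)×14 = 2520 mm² (U = 1.0, A_e = A_n). φR_n = 0.75 × 450 × 2520 = 850.5 kN.
Governing: min(636.5, 1428.8, 962.0, 1043.3, 850.5) = 636.5 kN → bolt shear.

636.5 kN (bolt shear governs)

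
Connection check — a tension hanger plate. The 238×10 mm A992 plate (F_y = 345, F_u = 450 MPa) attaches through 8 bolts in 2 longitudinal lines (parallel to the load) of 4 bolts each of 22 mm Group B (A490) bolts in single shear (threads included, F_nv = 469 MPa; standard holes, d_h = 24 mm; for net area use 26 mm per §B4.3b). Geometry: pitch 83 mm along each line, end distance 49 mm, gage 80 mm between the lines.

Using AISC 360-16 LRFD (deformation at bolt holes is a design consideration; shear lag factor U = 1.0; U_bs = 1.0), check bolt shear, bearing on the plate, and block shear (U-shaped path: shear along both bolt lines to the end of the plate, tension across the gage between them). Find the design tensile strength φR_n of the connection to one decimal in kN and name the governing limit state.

1020.6 kN (block shear governs)

Bolt shear: A_b = π(22)²/4 = 380.13 mm². φR_n = 0.75 × 469 × 380.13 × 8 × 1 = 1069.7 kN.
Bearing (10 mm plate, F_u = 450 MPa): end bolts L_c = 49 − 24/2 = 37, R_n = min(1.2×37×10×450, 2.4×22×10×450) = 199.8 kN/bolt; interior L_c = 83 − 24 = 59, R_n = 237.6 kN/bolt. φR_n = 0.75 × (2×199.8 + 6×237.6) = 1368.9 kN.
Block shear: shear path 2×[49+3×83] = 2×298 mm, A_gv = 5960, A_nv = 2×(298 − 3.5×26)×10 = 4140 mm²; tension across gage: (80 − 1×26)×10 = 540 mm². R_n = min(0.6×450×4140, 0.6×345×5960) + 1.0×450×540 = min(1117.8, 1233.7) + 243 = 1360.8 kN. φR_n = 0.75 × 1360.8 = 1020.6 kN.
Governing: min(1069.7, 1368.9, 1020.6) = 1020.6 kN → block shear.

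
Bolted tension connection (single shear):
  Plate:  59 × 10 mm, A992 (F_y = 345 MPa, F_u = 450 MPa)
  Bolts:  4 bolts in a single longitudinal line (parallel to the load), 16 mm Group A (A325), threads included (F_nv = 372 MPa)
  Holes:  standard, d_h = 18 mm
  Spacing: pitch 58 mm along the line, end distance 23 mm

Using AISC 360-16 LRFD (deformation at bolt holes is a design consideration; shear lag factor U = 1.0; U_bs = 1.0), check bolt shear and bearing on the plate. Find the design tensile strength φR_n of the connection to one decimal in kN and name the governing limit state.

224.4 kN (bolt shear governs)

Bolt shear: A_b = π(16)²/4 = 201.06 mm². φR_n = 0.75 × 372 × 201.06 × 4 × 1 = 224.4 kN.
Bearing (10 mm plate, F_u = 450 MPa): end bolts L_c = 23 − 18/2 = 14, R_n = min(1.2×14×10×450, 2.4×16×10×450) = 75.6 kN/bolt; interior L_c = 58 − 18 = 40, R_n = 172.8 kN/bolt. φR_n = 0.75 × (1×75.6 + 3×172.8) = 445.5 kN.
Governing: min(224.4, 445.5) = 224.4 kN → bolt shear.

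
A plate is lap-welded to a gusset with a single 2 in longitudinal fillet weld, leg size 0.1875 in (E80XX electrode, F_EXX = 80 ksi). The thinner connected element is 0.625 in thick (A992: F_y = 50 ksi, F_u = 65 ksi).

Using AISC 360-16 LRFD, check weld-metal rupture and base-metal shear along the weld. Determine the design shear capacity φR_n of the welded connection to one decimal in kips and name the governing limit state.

9.5 kips (weld metal governs)

Weld metal: throat = 0.707×0.1875 = 0.13256 in, L = 2 in. φR_n = 0.75 × 0.6 × 80 × 0.13256 × 2 = 9.5 kips.
Base metal shear (0.625 in plate): yield φR_n = 1.0×0.6×50×0.625×2 = 37.5 kips; rupture φR_n = 0.75×0.6×65×0.625×2 = 36.6 kips; take 36.6 kips (rupture).
Governing: min(9.5, 36.6) = 9.5 kips → weld metal.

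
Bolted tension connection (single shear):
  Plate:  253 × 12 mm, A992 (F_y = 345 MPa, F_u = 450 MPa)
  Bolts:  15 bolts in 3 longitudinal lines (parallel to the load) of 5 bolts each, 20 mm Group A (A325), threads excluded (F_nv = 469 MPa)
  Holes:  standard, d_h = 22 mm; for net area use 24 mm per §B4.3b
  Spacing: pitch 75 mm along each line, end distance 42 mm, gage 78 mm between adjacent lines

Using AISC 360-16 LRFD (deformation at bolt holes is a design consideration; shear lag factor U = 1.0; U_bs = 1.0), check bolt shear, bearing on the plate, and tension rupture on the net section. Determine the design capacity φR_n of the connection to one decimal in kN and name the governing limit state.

Bolt shear: A_b = π(20)²/4 = 314.16 mm². φR_n = 0.75 × 469 × 314.16 × 15 × 1 = 1657.6 kN.
Bearing (12 mm plate, F_u = 450 MPa): end bolts L_c = 42 − 22/2 = 31, R_n = min(1.2×31×12×450, 2.4×20×12×450) = 200.88 kN/bolt; interior L_c = 75 − 22 = 53, R_n = 259.2 kN/bolt. φR_n = 0.75 × (3×200.88 + 12×259.2) = 2784.8 kN.
Tension rupture (net): A_n = (253 − 3×24)×12 = 2172 mm² (U = 1.0, A_e = A_n). φR_n = 0.75 × 450 × 2172 = 733.1 kN.
Governing: min(1657.6, 2784.8, 733.1) = 733.1 kN → net-section rupture.

733.1 kN (net-section rupture governs)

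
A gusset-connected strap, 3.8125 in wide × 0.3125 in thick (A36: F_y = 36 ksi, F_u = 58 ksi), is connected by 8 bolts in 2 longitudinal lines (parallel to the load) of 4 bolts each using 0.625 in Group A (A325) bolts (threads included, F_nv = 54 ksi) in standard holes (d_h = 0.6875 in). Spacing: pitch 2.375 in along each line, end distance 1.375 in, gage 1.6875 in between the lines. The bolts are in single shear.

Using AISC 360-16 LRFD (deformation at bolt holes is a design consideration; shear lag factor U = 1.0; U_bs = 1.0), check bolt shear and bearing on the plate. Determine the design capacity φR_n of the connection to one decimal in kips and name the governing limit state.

99.4 kips (bolt shear governs)

Bolt shear: A_b = π(0.625)²/4 = 0.3068 in². φR_n = 0.75 × 54 × 0.3068 × 8 × 1 = 99.4 kips.
Bearing (0.3125 in plate, F_u = 58 ksi): end bolts L_c = 1.375 − 0.6875/2 = 1.03125, R_n = min(1.2×1.03125×0.3125×58, 2.4×0.625×0.3125×58) = 22.43 kips/bolt; interior L_c = 2.375 − 0.6875 = 1.6875, R_n = 27.188 kips/bolt. φR_n = 0.75 × (2×22.43 + 6×27.188) = 156.0 kips.
Governing: min(99.4, 156.0) = 99.4 kips → bolt shear.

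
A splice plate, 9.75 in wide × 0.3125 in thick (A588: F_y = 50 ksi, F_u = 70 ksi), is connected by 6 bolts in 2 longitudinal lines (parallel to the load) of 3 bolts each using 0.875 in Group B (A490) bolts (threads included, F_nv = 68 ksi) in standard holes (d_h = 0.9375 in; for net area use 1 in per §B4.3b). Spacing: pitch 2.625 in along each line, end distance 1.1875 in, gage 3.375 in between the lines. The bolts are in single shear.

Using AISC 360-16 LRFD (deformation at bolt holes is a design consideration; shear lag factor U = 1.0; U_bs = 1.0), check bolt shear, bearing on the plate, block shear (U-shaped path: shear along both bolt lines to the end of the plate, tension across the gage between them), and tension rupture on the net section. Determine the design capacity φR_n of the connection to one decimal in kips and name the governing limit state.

116.5 kips (block shear governs)

Bolt shear: A_b = π(0.875)²/4 = 0.60132 in². φR_n = 0.75 × 68 × 0.60132 × 6 × 1 = 184.0 kips.
Bearing (0.3125 in plate, F_u = 70 ksi): end bolts L_c = 1.1875 − 0.9375/2 = 0.71875, R_n = min(1.2×0.71875×0.3125×70, 2.4×0.875×0.3125×70) = 18.867 kips/bolt; interior L_c = 2.625 − 0.9375 = 1.6875, R_n = 44.297 kips/bolt. φR_n = 0.75 × (2×18.867 + 4×44.297) = 161.2 kips.
Block shear: shear path 2×[1.1875+2×2.625] = 2×6.4375 in, A_gv = 4.0234, A_nv = 2×(6.4375 − 2.5×1)×0.3125 = 2.4609 in²; tension across gage: (3.375 − 1×1)×0.3125 = 0.74219 in². R_n = min(0.6×70×2.4609, 0.6×50×4.0234) + 1.0×70×0.74219 = min(103.36, 120.7) + 51.953 = 155.31 kips. φR_n = 0.75 × 155.31 = 116.5 kips.
Tension rupture (net): A_n = (9.75 − 2×1)×0.3125 = 2.4219 in² (U = 1.0, A_e = A_n). φR_n = 0.75 × 70 × 2.4219 = 127.1 kips.
Governing: min(184.0, 161.2, 116.5, 127.1) = 116.5 kips → block shear.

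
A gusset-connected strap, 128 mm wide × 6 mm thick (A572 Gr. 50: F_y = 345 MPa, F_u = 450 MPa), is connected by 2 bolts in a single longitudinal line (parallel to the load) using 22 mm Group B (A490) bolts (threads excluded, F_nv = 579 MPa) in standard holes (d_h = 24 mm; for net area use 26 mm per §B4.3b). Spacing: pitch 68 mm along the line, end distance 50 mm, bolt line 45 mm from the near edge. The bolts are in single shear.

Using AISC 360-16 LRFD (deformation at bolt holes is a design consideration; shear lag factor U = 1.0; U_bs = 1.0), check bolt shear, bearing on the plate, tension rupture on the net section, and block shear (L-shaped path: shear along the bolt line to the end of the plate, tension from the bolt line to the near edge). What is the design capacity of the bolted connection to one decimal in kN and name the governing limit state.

Bolt shear: A_b = π(22)²/4 = 380.13 mm². φR_n = 0.75 × 579 × 380.13 × 2 × 1 = 330.1 kN.
Bearing (6 mm plate, F_u = 450 MPa): end bolts L_c = 50 − 24/2 = 38, R_n = min(1.2×38×6×450, 2.4×22×6×450) = 123.12 kN/bolt; interior L_c = 68 − 24 = 44, R_n = 142.56 kN/bolt. φR_n = 0.75 × (1×123.12 + 1×142.56) = 199.3 kN.
Tension rupture (net): A_n = (128 − 1×26)×6 = 612 mm² (U = 1.0, A_e = A_n). φR_n = 0.75 × 450 × 612 = 206.6 kN.
Block shear: shear path 1×[50+1×68] = 1×118 mm, A_gv = 708, A_nv = 1×(118 − 1.5×26)×6 = 474 mm²; tension to near edge: (45 − 0.5×26)×6 = 192 mm². R_n = min(0.6×450×474, 0.6×345×708) + 1.0×450×192 = min(127.98, 146.56) + 86.4 = 214.38 kN. φR_n = 0.75 × 214.38 = 160.8 kN.
Governing: min(330.1, 199.3, 206.6, 160.8) = 160.8 kN → block shear.

160.8 kN (block shear governs)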